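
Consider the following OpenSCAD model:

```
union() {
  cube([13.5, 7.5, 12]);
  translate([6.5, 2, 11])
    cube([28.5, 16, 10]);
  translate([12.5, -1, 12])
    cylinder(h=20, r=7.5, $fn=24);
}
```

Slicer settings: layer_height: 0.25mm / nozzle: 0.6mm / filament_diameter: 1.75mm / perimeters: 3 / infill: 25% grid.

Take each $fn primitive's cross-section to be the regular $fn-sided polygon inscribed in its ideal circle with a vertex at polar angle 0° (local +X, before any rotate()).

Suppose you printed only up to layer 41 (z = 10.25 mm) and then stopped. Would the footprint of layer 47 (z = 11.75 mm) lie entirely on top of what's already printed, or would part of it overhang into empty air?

Compare the two slices. At z = 10.25: the cube (footprint 13.5×7.5) is included at this height (area 101.25 mm²); the cube at (6.5, 2) is not intersected at this z (z outside [11, 21]); the cylinder at (12.5, -1) does not reach this height (z outside [12, 32]); Combining (union): only the 13.5×7.5 cube is present, so the union is just that shape — area = 101.25 mm². At z = 11.75: the 13.5×7.5 cube contributes its full rectangle (area 101.25 mm²); the cube at (6.5, 2) is present — its section is the full 28.5×16 rectangle (area 456.00 mm²); the cylinder at (12.5, -1) is absent (z outside [12, 32]); Taking the union: the regions partially overlap — summed areas 557.25 mm² minus the doubly-counted overlap 38.50 mm² gives 518.75 mm² — area = 518.75 mm². Checking containment: at z = 11.75 the cross-section extends beyond the z = 10.25 cross-section by about 417.50 mm².

part overhangs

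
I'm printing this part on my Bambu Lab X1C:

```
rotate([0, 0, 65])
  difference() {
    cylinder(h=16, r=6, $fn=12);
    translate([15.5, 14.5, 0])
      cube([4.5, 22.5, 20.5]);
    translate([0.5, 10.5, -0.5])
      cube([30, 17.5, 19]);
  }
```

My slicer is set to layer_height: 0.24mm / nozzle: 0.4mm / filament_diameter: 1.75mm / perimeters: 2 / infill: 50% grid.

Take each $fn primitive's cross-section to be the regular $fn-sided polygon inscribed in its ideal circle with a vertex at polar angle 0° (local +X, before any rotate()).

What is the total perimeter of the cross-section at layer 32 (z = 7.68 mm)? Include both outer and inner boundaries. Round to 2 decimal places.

At z = 7.68 mm: the r=6 cylinder contributes a regular 12-gon of circumradius 6 (perimeter = 2·12·6.000·sin(180°/12) = 37.27 mm); the cube at (15.5, 14.5) is present — its section is the full 4.5×22.5 rectangle (perimeter 54.00 mm); the 30×17.5 cube at (0.5, 10.5) contributes its full rectangle (perimeter 95.00 mm); Subtracting the remaining from the first: starting from the r=6 cylinder, the 4.5×22.5 cube at (15.5, 14.5) misses the remaining region (no effect); the 30×17.5 cube at (0.5, 10.5) misses the remaining region (no effect) — boundary = 37.27 mm; (whole slice rotated 65° about Z — lengths, areas and connectivity unchanged). Overall, the cross-section is a single solid region. Total boundary length (outer) = 37.27 mm.

37.27 mm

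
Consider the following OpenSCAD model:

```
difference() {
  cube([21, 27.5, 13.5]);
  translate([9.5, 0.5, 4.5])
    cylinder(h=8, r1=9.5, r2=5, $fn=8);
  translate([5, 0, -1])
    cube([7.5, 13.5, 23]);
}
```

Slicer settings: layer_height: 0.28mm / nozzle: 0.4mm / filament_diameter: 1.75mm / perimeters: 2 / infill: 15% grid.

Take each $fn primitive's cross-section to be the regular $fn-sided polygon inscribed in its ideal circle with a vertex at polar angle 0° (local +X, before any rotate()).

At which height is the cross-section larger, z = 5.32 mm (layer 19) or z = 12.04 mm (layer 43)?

layer 43 (z = 12.04 mm)

Layer 19 (z = 5.32): the cube is present — its section is the full 21×27.5 rectangle (area 577.50 mm²); the cone at (9.5, 0.5) (r1=9.5→r2=5) has section circumradius 9.039 here — a regular 8-gon (area = (8/2)·9.039²·sin(360°/8) = 231.08 mm²); the 7.5×13.5 cube at (5, 0) contributes its full rectangle (area 101.25 mm²); Subtracting the remaining from the first: starting from the 21×27.5 cube (577.50 mm²), the cone at (9.5, 0.5) partially overlaps it — only the 124.48 mm² overlap (of its 231.08 mm²) is removed, clipping the outline; the 7.5×13.5 cube at (5, 0) partially overlaps it — only the 35.77 mm² overlap (of its 101.25 mm²) is removed, clipping the outline — area = 417.26 mm². So its area = 417.26 mm². Layer 43 (z = 12.04): the 21×27.5 cube contributes its full rectangle (area 577.50 mm²); the cone at (9.5, 0.5): at t=0.942 of its height the radius interpolates to r₁+(r₂−r₁)t = 5.259, giving a regular 8-gon of that circumradius (area = (8/2)·5.259²·sin(360°/8) = 78.22 mm²); the 7.5×13.5 cube at (5, 0) contributes its full rectangle (area 101.25 mm²); Taking the first minus the rest: starting from the 21×27.5 cube (577.50 mm²), the cone at (9.5, 0.5) partially overlaps it — only the 44.26 mm² overlap (of its 78.22 mm²) is removed, clipping the outline; the 7.5×13.5 cube at (5, 0) partially overlaps it — only the 64.73 mm² overlap (of its 101.25 mm²) is removed, clipping the outline — area = 468.51 mm². So its area = 468.51 mm². Layer 43 is larger (468.51 vs 417.26 mm²).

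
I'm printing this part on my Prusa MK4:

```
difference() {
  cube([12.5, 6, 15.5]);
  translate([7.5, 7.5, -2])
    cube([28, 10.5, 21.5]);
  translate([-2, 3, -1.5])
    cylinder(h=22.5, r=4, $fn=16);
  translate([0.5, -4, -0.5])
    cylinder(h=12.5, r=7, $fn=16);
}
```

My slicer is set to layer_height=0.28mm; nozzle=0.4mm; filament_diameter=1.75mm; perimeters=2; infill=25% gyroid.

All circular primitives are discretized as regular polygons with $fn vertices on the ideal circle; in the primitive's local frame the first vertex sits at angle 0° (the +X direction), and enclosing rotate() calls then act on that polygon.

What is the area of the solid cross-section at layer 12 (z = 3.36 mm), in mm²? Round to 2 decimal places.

At z = 3.36 mm: the 12.5×6 cube contributes its full rectangle (area 75.00 mm²); the cube at (7.5, 7.5) (footprint 28×10.5) is included at this height (area 294.00 mm²); the cylinder at (-2, 3): section is a regular 16-gon, circumradius r=4 (area = (16/2)·4.000²·sin(360°/16) = 48.98 mm²); the cylinder at (0.5, -4): section is a regular 16-gon, circumradius r=7 (area = (16/2)·7.000²·sin(360°/16) = 150.01 mm²); After the difference (first − rest): starting from the 12.5×6 cube (75.00 mm²), the 28×10.5 cube at (7.5, 7.5) misses the remaining region (no effect); the r=4 cylinder at (-2, 3) partially overlaps it — only the 9.17 mm² overlap (of its 48.98 mm²) is removed, clipping the outline; the r=7 cylinder at (0.5, -4) partially overlaps it — only the 8.63 mm² overlap (of its 150.01 mm²) is removed, clipping the outline — area = 57.19 mm². Overall, the cross-section is a single solid region. Net area = 57.19 mm².

57.19 mm²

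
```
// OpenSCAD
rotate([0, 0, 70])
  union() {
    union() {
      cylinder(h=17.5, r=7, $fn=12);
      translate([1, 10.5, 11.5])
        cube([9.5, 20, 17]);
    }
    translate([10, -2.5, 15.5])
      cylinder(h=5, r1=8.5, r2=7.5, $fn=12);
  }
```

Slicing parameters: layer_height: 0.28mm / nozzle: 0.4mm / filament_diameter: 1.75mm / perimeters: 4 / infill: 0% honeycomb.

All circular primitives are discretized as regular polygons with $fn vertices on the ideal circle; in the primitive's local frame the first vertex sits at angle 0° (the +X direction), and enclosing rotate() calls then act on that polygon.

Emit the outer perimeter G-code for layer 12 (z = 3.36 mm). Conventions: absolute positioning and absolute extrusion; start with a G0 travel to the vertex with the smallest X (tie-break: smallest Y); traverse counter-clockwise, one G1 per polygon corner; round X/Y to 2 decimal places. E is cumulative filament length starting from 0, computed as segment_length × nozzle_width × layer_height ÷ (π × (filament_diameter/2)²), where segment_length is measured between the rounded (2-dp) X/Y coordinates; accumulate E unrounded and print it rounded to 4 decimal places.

At z = 3.36 mm: the cylinder: section is a regular 12-gon, circumradius r=7; the cube at (1, 10.5) does not reach this height (z outside [11.5, 28.5]); Combining (union): only the r=7 cylinder is present, so the union is just that shape — 1 connected region; the cone at (10, -2.5) does not reach this height (z outside [15.5, 20.5]); Merging all regions: only the result so far is present, so the union is just that shape — 1 connected region; (whole slice rotated 70° about Z — lengths, areas and connectivity unchanged). The outline is a single polygon with 12 vertices. Extrusion per mm of travel: 0.4 × 0.28 / (π × 0.875²) = 0.046564. Accumulating E over each segment gives final E = 2.0243.

G0 X-6.89 Y-1.22 Z3.36
G1 X-5.36 Y-4.50 E0.1685
G1 X-2.39 Y-6.58 E0.3374
G1 X1.22 Y-6.89 E0.5061
G1 X4.50 Y-5.36 E0.6746
G1 X6.58 Y-2.39 E0.8435
G1 X6.89 Y1.22 E1.0122
G1 X5.36 Y4.50 E1.1807
G1 X2.39 Y6.58 E1.3495
G1 X-1.22 Y6.89 E1.5182
G1 X-4.50 Y5.36 E1.6868
G1 X-6.58 Y2.39 E1.8556
G1 X-6.89 Y-1.22 E2.0243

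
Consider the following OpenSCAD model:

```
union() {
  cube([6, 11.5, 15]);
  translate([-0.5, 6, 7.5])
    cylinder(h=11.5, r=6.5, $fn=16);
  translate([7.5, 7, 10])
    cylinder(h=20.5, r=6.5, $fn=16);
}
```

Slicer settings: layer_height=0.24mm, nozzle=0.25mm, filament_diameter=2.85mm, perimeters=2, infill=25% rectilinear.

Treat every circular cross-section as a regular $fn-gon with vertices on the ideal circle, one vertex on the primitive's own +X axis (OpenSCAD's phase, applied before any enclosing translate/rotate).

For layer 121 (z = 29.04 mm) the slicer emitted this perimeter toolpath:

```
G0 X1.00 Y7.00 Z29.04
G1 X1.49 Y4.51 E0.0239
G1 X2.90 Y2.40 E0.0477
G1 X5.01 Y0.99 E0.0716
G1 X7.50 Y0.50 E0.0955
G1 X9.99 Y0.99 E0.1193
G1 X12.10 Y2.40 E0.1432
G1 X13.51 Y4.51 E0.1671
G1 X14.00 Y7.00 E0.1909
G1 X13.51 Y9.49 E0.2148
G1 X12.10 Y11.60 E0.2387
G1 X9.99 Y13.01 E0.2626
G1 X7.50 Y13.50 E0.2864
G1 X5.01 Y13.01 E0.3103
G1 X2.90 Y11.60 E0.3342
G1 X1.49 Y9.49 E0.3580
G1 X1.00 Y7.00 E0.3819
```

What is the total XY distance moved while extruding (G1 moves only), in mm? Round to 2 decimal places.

Sum the Euclidean lengths of each G1 segment: total = 40.60 mm.

40.60 mm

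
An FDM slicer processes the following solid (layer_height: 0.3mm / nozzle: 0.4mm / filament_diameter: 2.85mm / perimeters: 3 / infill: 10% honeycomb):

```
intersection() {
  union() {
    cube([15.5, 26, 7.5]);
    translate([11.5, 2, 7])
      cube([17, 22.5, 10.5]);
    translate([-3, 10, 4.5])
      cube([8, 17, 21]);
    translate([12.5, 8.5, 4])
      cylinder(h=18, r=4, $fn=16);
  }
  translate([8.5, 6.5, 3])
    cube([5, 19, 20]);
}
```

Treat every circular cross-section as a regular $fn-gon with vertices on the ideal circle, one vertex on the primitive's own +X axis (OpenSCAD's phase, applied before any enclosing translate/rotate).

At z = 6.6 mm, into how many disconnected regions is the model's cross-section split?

1

At z = 6.6 mm: the 15.5×26 cube contributes its full rectangle; the cube at (11.5, 2) is absent (z outside [7, 17.5]); the cube at (-3, 10) (footprint 8×17) is included at this height; the r=4 cylinder at (12.5, 8.5) gives a regular 16-gon of circumradius 4 (constant along its height); Taking the union: the regions partially overlap (shared area 125.66 mm²), so overlapping operands fuse into one piece — 1 connected region; the 5×19 cube at (8.5, 6.5) contributes its full rectangle; After intersecting: the 5×19 cube at (8.5, 6.5) lies inside that combined region, so the common part is the 5×19 cube at (8.5, 6.5) itself — 1 connected region. The result has 1 disconnected region.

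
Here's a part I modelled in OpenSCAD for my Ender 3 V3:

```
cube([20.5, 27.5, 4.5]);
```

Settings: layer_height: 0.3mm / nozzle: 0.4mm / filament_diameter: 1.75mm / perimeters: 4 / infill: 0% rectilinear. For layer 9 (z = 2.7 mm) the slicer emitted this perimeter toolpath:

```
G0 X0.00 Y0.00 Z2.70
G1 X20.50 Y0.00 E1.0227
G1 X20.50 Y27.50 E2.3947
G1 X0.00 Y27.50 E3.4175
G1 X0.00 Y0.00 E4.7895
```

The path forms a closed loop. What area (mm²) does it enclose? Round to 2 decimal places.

563.75 mm²

Apply the shoelace formula to the sequence of (X, Y) vertices; enclosed area = 563.75 mm².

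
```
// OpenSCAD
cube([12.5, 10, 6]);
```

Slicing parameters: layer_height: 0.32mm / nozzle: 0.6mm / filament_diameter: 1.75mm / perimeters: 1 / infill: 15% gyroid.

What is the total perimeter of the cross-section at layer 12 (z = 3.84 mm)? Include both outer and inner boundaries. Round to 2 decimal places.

At z = 3.84 mm: the 12.5×10 cube contributes its full rectangle (perimeter 45.00 mm). Overall, the cross-section is a single solid region. Total boundary length (outer) = 45.00 mm.

45.00 mm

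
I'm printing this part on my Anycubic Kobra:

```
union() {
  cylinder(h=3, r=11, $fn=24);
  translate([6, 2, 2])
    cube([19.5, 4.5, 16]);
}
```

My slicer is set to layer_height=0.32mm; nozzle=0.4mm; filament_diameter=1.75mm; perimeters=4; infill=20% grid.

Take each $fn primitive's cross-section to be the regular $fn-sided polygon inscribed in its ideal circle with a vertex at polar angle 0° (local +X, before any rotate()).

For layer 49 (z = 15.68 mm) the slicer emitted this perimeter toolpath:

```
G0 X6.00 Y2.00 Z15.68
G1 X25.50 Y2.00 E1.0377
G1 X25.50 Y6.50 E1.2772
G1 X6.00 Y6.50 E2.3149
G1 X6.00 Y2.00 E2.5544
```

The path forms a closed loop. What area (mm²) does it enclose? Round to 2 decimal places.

87.75 mm²

Apply the shoelace formula to the sequence of (X, Y) vertices; enclosed area = 87.75 mm².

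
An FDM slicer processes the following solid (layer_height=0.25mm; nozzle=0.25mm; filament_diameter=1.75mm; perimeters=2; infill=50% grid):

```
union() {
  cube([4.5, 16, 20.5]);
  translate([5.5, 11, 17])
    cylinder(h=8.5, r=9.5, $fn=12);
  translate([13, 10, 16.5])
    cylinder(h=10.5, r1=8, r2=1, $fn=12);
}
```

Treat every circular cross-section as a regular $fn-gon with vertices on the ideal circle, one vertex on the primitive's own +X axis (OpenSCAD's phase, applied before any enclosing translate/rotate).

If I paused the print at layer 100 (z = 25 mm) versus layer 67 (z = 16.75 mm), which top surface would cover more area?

layer 100 (z = 25 mm)

Layer 100 (z = 25): the cube is absent (z outside [0, 20.5]); the r=9.5 cylinder at (5.5, 11) contributes a regular 12-gon of circumradius 9.5 (area = (12/2)·9.500²·sin(360°/12) = 270.75 mm²); the cone at (13, 10): at t=0.810 of its height the radius interpolates to r₁+(r₂−r₁)t = 2.333, giving a regular 12-gon of that circumradius (area = (12/2)·2.333²·sin(360°/12) = 16.33 mm²); Merging all regions: the regions partially overlap — summed areas 287.08 mm² minus the doubly-counted overlap 15.04 mm² gives 272.05 mm² — area = 272.05 mm². So its area = 272.05 mm². Layer 67 (z = 16.75): the cube is present — its section is the full 4.5×16 rectangle (area 72.00 mm²); the cylinder at (5.5, 11) is not intersected at this z (z outside [17, 25.5]); the cone at (13, 10): at t=0.024 of its height the radius interpolates to r₁+(r₂−r₁)t = 7.833, giving a regular 12-gon of that circumradius (area = (12/2)·7.833²·sin(360°/12) = 184.08 mm²); Combining (union): the 2 present regions are separate (no shared area or edge), so areas and boundary lengths simply add and each stays a separate island — area = 256.08 mm². So its area = 256.08 mm². Layer 100 is larger (272.05 vs 256.08 mm²).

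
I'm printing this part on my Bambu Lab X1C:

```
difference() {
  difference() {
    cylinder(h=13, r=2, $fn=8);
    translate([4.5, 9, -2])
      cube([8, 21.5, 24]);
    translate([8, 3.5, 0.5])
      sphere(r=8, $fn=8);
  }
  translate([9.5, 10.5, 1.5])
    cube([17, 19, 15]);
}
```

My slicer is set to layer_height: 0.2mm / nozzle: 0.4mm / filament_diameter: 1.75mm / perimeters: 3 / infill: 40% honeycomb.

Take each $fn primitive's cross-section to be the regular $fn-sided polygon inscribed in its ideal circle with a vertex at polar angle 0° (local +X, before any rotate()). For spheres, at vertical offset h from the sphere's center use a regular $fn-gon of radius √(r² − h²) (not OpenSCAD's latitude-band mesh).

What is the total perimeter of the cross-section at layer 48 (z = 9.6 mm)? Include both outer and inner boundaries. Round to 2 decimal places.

At z = 9.6 mm: the r=2 cylinder gives a regular 8-gon of circumradius 2 (constant along its height) (perimeter = 2·8·2.000·sin(180°/8) = 12.25 mm); the cube at (4.5, 9) (footprint 8×21.5) is included at this height (perimeter 59.00 mm); the sphere at (8, 3.5) does not reach this height (|z−center|=9.100 > r=8); After the difference (first − rest): starting from the r=2 cylinder, the 8×21.5 cube at (4.5, 9) misses the remaining region (no effect) — boundary = 12.25 mm; the 17×19 cube at (9.5, 10.5) contributes its full rectangle (perimeter 72.00 mm); After the difference (first − rest): starting from that combined region, the 17×19 cube at (9.5, 10.5) misses the remaining region (no effect) — boundary = 12.25 mm. Overall, the cross-section is a single solid region. Total boundary length (outer) = 12.25 mm.

12.25 mm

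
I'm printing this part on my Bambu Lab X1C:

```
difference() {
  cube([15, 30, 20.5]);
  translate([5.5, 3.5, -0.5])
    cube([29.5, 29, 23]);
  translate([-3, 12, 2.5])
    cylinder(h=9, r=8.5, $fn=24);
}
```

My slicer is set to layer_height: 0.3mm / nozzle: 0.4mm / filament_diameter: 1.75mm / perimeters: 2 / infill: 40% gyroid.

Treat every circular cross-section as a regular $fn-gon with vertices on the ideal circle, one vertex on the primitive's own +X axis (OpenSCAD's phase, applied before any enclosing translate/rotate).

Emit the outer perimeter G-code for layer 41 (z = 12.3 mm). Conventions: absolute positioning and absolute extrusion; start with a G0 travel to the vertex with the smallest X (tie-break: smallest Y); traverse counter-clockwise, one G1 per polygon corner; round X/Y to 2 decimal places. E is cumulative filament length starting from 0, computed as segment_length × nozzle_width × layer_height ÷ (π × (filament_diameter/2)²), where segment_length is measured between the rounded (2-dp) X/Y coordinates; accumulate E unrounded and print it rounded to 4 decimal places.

G0 X0.00 Y0.00 Z12.30
G1 X15.00 Y0.00 E0.7484
G1 X15.00 Y3.50 E0.9230
G1 X5.50 Y3.50 E1.3969
G1 X5.50 Y30.00 E2.7190
G1 X0.00 Y30.00 E2.9934
G1 X0.00 Y0.00 E4.4901

At z = 12.3 mm: the cube is present — its section is the full 15×30 rectangle; the cube at (5.5, 3.5) is present — its section is the full 29.5×29 rectangle; the cylinder at (-3, 12) is not intersected at this z (z outside [2.5, 11.5]); Taking the first minus the rest: starting from the 15×30 cube, the 29.5×29 cube at (5.5, 3.5) partially overlaps it — only the 251.75 mm² overlap (of its 855.50 mm²) is removed, clipping the outline — 1 connected region. The outline is a single polygon with 6 vertices. Extrusion per mm of travel: 0.4 × 0.3 / (π × 0.875²) = 0.049890. Accumulating E over each segment gives final E = 4.4901.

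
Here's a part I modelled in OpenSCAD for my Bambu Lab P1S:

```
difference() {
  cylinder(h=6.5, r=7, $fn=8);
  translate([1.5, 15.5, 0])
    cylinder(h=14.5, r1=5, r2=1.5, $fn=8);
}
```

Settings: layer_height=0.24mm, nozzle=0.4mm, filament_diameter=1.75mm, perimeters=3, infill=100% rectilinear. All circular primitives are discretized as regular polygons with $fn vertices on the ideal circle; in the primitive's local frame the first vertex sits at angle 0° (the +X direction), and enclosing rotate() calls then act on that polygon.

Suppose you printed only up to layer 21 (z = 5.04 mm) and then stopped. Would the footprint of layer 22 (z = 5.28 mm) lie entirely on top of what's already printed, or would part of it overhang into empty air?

Compare the two slices. At z = 5.04: the r=7 cylinder contributes a regular 8-gon of circumradius 7 (area = (8/2)·7.000²·sin(360°/8) = 138.59 mm²); the cone at (1.5, 15.5) (r1=5→r2=1.5) has section circumradius 3.783 here — a regular 8-gon (area = (8/2)·3.783²·sin(360°/8) = 40.49 mm²); Taking the first minus the rest: starting from the r=7 cylinder (138.59 mm²), the cone at (1.5, 15.5) misses the remaining region (no effect) — area = 138.59 mm². At z = 5.28: the cylinder: section is a regular 8-gon, circumradius r=7 (area = (8/2)·7.000²·sin(360°/8) = 138.59 mm²); the cone at (1.5, 15.5): at t=0.364 of its height the radius interpolates to r₁+(r₂−r₁)t = 3.726, giving a regular 8-gon of that circumradius (area = (8/2)·3.726²·sin(360°/8) = 39.26 mm²); Subtracting the remaining from the first: starting from the r=7 cylinder (138.59 mm²), the cone at (1.5, 15.5) misses the remaining region (no effect) — area = 138.59 mm². Checking containment: the cross-section at z = 5.28 is a subset of the cross-section at z = 5.04.

entirely on top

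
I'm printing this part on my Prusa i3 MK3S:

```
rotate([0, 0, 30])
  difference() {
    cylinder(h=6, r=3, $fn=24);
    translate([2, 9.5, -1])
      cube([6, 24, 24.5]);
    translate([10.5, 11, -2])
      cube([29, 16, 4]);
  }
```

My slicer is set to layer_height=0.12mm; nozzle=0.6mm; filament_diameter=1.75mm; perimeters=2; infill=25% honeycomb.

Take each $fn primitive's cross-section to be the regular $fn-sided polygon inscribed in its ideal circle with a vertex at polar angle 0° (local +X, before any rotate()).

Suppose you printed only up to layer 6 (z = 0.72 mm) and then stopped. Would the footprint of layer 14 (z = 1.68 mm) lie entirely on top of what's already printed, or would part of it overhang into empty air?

entirely on top

Compare the two slices. At z = 0.72: the r=3 cylinder contributes a regular 24-gon of circumradius 3 (area = (24/2)·3.000²·sin(360°/24) = 27.95 mm²); the cube at (2, 9.5) (footprint 6×24) is included at this height (area 144.00 mm²); the cube at (10.5, 11) is present — its section is the full 29×16 rectangle (area 464.00 mm²); After the difference (first − rest): starting from the r=3 cylinder (27.95 mm²), the 6×24 cube at (2, 9.5) misses the remaining region (no effect); the 29×16 cube at (10.5, 11) misses the remaining region (no effect) — area = 27.95 mm²; (whole slice rotated 30° about Z — lengths, areas and connectivity unchanged). At z = 1.68: the r=3 cylinder contributes a regular 24-gon of circumradius 3 (area = (24/2)·3.000²·sin(360°/24) = 27.95 mm²); the cube at (2, 9.5) (footprint 6×24) is included at this height (area 144.00 mm²); the cube at (10.5, 11) (footprint 29×16) is included at this height (area 464.00 mm²); Taking the first minus the rest: starting from the r=3 cylinder (27.95 mm²), the 6×24 cube at (2, 9.5) misses the remaining region (no effect); the 29×16 cube at (10.5, 11) misses the remaining region (no effect) — area = 27.95 mm²; (rotated 30° about Z; rotation is an isometry so areas/perimeters/island counts are preserved). Checking containment: the cross-section at z = 1.68 is a subset of the cross-section at z = 0.72.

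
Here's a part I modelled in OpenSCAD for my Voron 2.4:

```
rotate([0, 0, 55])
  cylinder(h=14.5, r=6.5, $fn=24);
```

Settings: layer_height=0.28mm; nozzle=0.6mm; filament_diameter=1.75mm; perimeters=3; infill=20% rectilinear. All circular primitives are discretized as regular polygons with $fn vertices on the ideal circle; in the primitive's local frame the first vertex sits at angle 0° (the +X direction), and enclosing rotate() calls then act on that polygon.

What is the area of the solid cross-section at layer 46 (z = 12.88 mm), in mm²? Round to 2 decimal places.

At z = 12.88 mm: the r=6.5 cylinder contributes a regular 24-gon of circumradius 6.5 (area = (24/2)·6.500²·sin(360°/24) = 131.22 mm²); (rotated 55° about Z; rotation is an isometry so areas/perimeters/island counts are preserved). Overall, the cross-section is a single solid region. Net area = 131.22 mm².

131.22 mm²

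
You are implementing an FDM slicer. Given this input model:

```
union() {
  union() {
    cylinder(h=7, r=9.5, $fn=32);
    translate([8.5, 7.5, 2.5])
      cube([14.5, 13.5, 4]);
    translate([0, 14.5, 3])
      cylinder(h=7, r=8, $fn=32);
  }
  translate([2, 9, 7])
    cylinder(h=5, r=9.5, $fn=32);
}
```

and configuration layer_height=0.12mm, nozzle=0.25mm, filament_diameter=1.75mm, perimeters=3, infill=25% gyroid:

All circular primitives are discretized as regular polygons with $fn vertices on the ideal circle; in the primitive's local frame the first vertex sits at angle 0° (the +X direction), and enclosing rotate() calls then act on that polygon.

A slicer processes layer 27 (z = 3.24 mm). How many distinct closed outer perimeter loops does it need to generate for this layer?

At z = 3.24 mm: the r=9.5 cylinder contributes a regular 32-gon of circumradius 9.5; the cube at (8.5, 7.5) is present — its section is the full 14.5×13.5 rectangle; the cylinder at (0, 14.5): section is a regular 32-gon, circumradius r=8; Taking the union: the regions partially overlap (shared area 19.29 mm²), so overlapping operands fuse into one piece — 2 connected regions; the cylinder at (2, 9) is not intersected at this z (z outside [7, 12]); Combining (union): only that combined region is present, so the union is just that shape — 2 connected regions. The result has 2 disconnected regions.

2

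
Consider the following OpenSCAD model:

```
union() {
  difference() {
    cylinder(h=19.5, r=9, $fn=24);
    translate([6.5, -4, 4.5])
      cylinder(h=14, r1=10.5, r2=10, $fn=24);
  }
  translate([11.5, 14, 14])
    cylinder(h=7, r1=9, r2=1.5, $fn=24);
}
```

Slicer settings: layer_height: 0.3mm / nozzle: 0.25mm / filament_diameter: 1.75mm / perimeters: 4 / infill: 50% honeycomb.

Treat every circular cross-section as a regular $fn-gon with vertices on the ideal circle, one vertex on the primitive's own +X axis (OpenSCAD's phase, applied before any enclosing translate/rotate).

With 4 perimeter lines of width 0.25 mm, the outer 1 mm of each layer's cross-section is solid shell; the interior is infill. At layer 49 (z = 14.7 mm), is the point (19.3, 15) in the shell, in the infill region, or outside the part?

shell

At z = 14.7 mm: the r=9 cylinder contributes a regular 24-gon of circumradius 9; the cone at (6.5, -4) (r1=10.5→r2=10) has section circumradius 10.136 here — a regular 24-gon; Taking the first minus the rest: starting from the r=9 cylinder, the cone at (6.5, -4) partially overlaps it — only the 142.37 mm² overlap (of its 319.07 mm²) is removed, clipping the outline — 1 connected region; the cone at (11.5, 14) (r1=9→r2=1.5) has section circumradius 8.250 here — a regular 24-gon; Combining (union): the 2 present regions are separate (no shared area or edge), so areas and boundary lengths simply add and each stays a separate island — 2 connected regions. Overall, the cross-section has 2 separate islands. The nearest boundary edge runs (19.47, 16.14)→(19.75, 14.00); distance from the point to it = 0.32 mm. (Shell/infill is judged within the island containing the point — the largest one.) The point is inside the cross-section, 0.32 mm from the nearest boundary — within the 1 mm shell band (4 × 0.25).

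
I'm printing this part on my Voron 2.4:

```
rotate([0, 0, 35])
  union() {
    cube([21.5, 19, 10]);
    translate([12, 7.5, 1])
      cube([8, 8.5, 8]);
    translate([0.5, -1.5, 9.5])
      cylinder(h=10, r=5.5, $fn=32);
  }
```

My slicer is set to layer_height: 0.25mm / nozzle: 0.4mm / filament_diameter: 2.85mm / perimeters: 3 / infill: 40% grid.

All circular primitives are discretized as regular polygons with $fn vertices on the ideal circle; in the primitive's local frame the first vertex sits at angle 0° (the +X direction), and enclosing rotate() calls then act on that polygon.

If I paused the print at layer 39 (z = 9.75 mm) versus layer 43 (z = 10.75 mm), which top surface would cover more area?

Layer 39 (z = 9.75): the cube is present — its section is the full 21.5×19 rectangle (area 408.50 mm²); the cube at (12, 7.5) does not reach this height (z outside [1, 9]); the cylinder at (0.5, -1.5): section is a regular 32-gon, circumradius r=5.5 (area = (32/2)·5.500²·sin(360°/32) = 94.42 mm²); Combining (union): the regions partially overlap — summed areas 502.92 mm² minus the doubly-counted overlap 17.47 mm² gives 485.45 mm² — area = 485.45 mm²; (whole slice rotated 35° about Z — lengths, areas and connectivity unchanged). So its area = 485.45 mm². Layer 43 (z = 10.75): the cube does not reach this height (z outside [0, 10]); the cube at (12, 7.5) is absent (z outside [1, 9]); the cylinder at (0.5, -1.5): section is a regular 32-gon, circumradius r=5.5 (area = (32/2)·5.500²·sin(360°/32) = 94.42 mm²); Taking the union: only the r=5.5 cylinder at (0.5, -1.5) is present, so the union is just that shape — area = 94.42 mm²; (whole slice rotated 35° about Z — lengths, areas and connectivity unchanged). So its area = 94.42 mm². Layer 39 is larger (485.45 vs 94.42 mm²).

layer 39 (z = 9.75 mm)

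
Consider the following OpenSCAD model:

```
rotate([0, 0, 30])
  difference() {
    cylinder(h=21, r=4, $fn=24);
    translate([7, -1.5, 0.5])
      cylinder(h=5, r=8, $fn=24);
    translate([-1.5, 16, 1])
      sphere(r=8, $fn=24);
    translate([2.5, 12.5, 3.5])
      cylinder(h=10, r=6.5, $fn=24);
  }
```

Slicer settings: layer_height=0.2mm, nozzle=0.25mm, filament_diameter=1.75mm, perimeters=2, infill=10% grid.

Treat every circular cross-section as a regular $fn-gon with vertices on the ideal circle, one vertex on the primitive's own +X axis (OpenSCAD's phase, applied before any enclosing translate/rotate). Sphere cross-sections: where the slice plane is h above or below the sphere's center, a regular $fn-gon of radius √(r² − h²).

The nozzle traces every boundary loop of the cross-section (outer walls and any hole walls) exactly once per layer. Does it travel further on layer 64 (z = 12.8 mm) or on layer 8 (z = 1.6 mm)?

layer 64 (z = 12.8 mm)

Layer 64 (z = 12.8): the cylinder: section is a regular 24-gon, circumradius r=4 (perimeter = 2·24·4.000·sin(180°/24) = 25.06 mm); the cylinder at (7, -1.5) is absent (z outside [0.5, 5.5]); the sphere at (-1.5, 16) does not reach this height (|z−center|=11.800 > r=8); the r=6.5 cylinder at (2.5, 12.5) gives a regular 24-gon of circumradius 6.5 (constant along its height) (perimeter = 2·24·6.500·sin(180°/24) = 40.72 mm); After the difference (first − rest): starting from the r=4 cylinder, the r=6.5 cylinder at (2.5, 12.5) misses the remaining region (no effect) — boundary = 25.06 mm; (whole slice rotated 30° about Z — lengths, areas and connectivity unchanged). So its perimeter = 25.06 mm. Layer 8 (z = 1.6): the r=4 cylinder contributes a regular 24-gon of circumradius 4 (perimeter = 2·24·4.000·sin(180°/24) = 25.06 mm); the r=8 cylinder at (7, -1.5) gives a regular 24-gon of circumradius 8 (constant along its height) (perimeter = 2·24·8.000·sin(180°/24) = 50.12 mm); the r=8 sphere at (-1.5, 16) slices to a regular 24-gon of circumradius 7.977 (√(r²−h²) with h=0.6 from center) (perimeter = 2·24·7.977·sin(180°/24) = 49.98 mm); the cylinder at (2.5, 12.5) is absent (z outside [3.5, 13.5]); Taking the first minus the rest: starting from the r=4 cylinder, the r=8 cylinder at (7, -1.5) partially overlaps it — only the 28.43 mm² overlap (of its 198.77 mm²) is removed, clipping the outline; the r=8 sphere at (-1.5, 16) misses the remaining region (no effect) — boundary = 21.39 mm; (rotated 30° about Z; rotation is an isometry so areas/perimeters/island counts are preserved). So its perimeter = 21.39 mm. Layer 64 is larger (25.06 vs 21.39 mm).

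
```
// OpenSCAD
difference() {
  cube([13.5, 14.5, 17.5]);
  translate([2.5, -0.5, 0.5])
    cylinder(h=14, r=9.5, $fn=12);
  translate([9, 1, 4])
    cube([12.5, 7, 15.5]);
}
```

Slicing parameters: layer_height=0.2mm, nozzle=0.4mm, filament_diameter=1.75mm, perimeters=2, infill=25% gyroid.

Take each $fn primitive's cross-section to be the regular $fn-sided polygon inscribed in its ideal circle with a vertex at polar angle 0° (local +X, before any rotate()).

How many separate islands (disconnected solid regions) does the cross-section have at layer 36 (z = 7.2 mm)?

2

At z = 7.2 mm: the cube is present — its section is the full 13.5×14.5 rectangle; the r=9.5 cylinder at (2.5, -0.5) contributes a regular 12-gon of circumradius 9.5; the cube at (9, 1) is present — its section is the full 12.5×7 rectangle; Subtracting the remaining from the first: starting from the 13.5×14.5 cube, the r=9.5 cylinder at (2.5, -0.5) partially overlaps it — only the 84.63 mm² overlap (of its 270.75 mm²) is removed, clipping the outline; the 12.5×7 cube at (9, 1) partially overlaps it — only the 22.98 mm² overlap (of its 87.50 mm²) is removed, clipping the outline — 2 connected regions. Overall, the cross-section has 2 separate islands. Island count = 2.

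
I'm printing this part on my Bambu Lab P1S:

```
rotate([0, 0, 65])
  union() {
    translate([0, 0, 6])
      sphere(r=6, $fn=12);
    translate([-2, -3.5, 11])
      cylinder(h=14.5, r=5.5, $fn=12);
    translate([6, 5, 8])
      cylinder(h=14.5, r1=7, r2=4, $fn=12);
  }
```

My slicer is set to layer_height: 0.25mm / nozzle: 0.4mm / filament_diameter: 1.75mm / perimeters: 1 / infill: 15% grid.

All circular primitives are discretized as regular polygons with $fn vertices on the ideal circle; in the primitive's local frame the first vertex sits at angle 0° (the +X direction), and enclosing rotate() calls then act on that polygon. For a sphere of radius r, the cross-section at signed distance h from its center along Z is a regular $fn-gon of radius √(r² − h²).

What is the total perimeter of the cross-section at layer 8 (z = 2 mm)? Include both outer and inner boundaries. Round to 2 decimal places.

At z = 2 mm: the sphere: section is a regular 12-gon, circumradius = √(r²−h²) = √(6²−4²) = 4.472 (perimeter = 2·12·4.472·sin(180°/12) = 27.78 mm); the cylinder at (-2, -3.5) does not reach this height (z outside [11, 25.5]); the cone at (6, 5) is not intersected at this z (z outside [8, 22.5]); Combining (union): only the r=6 sphere is present, so the union is just that shape — boundary = 27.78 mm; (whole slice rotated 65° about Z — lengths, areas and connectivity unchanged). Overall, the cross-section is a single solid region. Total boundary length (outer) = 27.78 mm.

27.78 mm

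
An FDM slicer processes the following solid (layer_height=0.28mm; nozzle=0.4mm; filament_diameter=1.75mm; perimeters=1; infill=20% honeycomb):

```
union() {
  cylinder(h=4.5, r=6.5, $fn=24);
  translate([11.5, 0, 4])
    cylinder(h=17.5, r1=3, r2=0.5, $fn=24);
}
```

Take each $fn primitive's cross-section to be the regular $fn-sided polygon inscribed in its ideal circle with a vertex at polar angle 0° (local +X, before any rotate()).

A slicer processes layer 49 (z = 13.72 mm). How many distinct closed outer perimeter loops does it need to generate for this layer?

1

At z = 13.72 mm: the cylinder does not reach this height (z outside [0, 4.5]); the cone at (11.5, 0): at t=0.555 of its height the radius interpolates to r₁+(r₂−r₁)t = 1.611, giving a regular 24-gon of that circumradius; Merging all regions: only the cone at (11.5, 0) is present, so the union is just that shape — 1 connected region. The result has 1 disconnected region.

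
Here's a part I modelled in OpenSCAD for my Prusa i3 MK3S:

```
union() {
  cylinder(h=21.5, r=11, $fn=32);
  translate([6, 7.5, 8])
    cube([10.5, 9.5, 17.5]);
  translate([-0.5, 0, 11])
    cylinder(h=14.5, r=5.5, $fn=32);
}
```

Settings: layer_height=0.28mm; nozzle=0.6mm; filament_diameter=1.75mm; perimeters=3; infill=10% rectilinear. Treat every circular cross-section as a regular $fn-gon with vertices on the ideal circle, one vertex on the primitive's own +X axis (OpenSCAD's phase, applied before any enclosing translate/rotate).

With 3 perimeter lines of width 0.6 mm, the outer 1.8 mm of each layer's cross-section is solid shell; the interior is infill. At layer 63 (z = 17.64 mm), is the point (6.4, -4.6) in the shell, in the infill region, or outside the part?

At z = 17.64 mm: the cylinder: section is a regular 32-gon, circumradius r=11; the 10.5×9.5 cube at (6, 7.5) contributes its full rectangle; the r=5.5 cylinder at (-0.5, 0) gives a regular 32-gon of circumradius 5.5 (constant along its height); Merging all regions: the regions partially overlap (shared area 96.25 mm²), so overlapping operands fuse into one piece — 1 connected region. Overall, the cross-section is a single solid region. The nearest boundary edge runs (9.15, -6.11)→(7.78, -7.78); distance from the point to it = 3.08 mm. The point is inside the cross-section and 3.08 mm from the nearest boundary — more than the 1.8 mm shell width (3 × 0.6), so it's in the infill interior.

infill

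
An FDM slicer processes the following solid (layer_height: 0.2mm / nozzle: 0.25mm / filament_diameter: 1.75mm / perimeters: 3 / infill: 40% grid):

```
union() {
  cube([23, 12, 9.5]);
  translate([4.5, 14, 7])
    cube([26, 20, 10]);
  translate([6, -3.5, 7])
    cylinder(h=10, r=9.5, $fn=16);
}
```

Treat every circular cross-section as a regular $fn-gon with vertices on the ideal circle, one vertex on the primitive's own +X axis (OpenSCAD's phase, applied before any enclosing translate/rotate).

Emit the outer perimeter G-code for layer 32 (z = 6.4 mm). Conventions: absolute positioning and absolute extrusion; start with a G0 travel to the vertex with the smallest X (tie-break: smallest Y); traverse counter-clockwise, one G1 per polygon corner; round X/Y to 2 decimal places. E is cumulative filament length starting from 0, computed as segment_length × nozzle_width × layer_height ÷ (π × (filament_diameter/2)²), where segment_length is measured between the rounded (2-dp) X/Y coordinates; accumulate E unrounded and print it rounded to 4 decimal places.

At z = 6.4 mm: the cube is present — its section is the full 23×12 rectangle; the cube at (4.5, 14) does not reach this height (z outside [7, 17]); the cylinder at (6, -3.5) is absent (z outside [7, 17]); Combining (union): only the 23×12 cube is present, so the union is just that shape — 1 connected region. The outline is a single polygon with 4 vertices. Extrusion per mm of travel: 0.25 × 0.2 / (π × 0.875²) = 0.020788. Accumulating E over each segment gives final E = 1.4551.

G0 X0.00 Y0.00 Z6.40
G1 X23.00 Y0.00 E0.4781
G1 X23.00 Y12.00 E0.7276
G1 X0.00 Y12.00 E1.2057
G1 X0.00 Y0.00 E1.4551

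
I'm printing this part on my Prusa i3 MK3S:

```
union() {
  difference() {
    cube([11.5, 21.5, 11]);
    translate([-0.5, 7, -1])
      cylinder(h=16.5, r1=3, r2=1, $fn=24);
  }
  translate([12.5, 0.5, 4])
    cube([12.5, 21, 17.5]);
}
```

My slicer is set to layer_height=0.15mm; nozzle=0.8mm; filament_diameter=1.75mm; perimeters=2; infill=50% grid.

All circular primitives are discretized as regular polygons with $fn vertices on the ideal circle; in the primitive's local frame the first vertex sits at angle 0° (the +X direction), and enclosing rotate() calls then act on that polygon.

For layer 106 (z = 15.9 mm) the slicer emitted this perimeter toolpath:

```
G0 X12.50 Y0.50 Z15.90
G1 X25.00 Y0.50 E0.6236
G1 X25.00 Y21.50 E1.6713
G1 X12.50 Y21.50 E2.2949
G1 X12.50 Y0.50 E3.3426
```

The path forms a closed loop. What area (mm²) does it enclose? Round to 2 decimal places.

262.50 mm²

Apply the shoelace formula to the sequence of (X, Y) vertices; enclosed area = 262.50 mm².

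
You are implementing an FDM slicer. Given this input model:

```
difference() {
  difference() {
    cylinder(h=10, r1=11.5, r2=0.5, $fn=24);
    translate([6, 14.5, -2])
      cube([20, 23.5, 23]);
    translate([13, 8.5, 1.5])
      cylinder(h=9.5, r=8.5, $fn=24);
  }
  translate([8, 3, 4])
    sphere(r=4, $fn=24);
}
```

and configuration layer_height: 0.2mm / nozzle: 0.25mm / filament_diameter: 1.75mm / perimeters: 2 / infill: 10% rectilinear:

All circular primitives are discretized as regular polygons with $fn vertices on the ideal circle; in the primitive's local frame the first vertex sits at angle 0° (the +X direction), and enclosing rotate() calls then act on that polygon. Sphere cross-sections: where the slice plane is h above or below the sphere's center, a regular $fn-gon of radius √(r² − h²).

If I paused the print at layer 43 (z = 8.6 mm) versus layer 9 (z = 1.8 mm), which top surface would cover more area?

Layer 43 (z = 8.6): the cone (r1=11.5→r2=0.5) has section circumradius 2.040 here — a regular 24-gon (area = (24/2)·2.040²·sin(360°/24) = 12.93 mm²); the cube at (6, 14.5) is present — its section is the full 20×23.5 rectangle (area 470.00 mm²); the cylinder at (13, 8.5): section is a regular 24-gon, circumradius r=8.5 (area = (24/2)·8.500²·sin(360°/24) = 224.40 mm²); Subtracting the remaining from the first: starting from the cone (12.93 mm²), the 20×23.5 cube at (6, 14.5) misses the remaining region (no effect); the r=8.5 cylinder at (13, 8.5) misses the remaining region (no effect) — area = 12.93 mm²; the sphere at (8, 3) is not intersected at this z (|z−center|=4.600 > r=4); Subtracting the remaining from the first: none of the subtracted shapes is present at this height, so that combined region is unchanged — area = 12.93 mm². So its area = 12.93 mm². Layer 9 (z = 1.8): the cone contributes a regular 24-gon of circumradius 9.520 (interpolated between r1=11.5 and r2=0.5 at t=0.180) (area = (24/2)·9.520²·sin(360°/24) = 281.48 mm²); the 20×23.5 cube at (6, 14.5) contributes its full rectangle (area 470.00 mm²); the cylinder at (13, 8.5): section is a regular 24-gon, circumradius r=8.5 (area = (24/2)·8.500²·sin(360°/24) = 224.40 mm²); Taking the first minus the rest: starting from the cone (281.48 mm²), the 20×23.5 cube at (6, 14.5) misses the remaining region (no effect); the r=8.5 cylinder at (13, 8.5) partially overlaps it — only the 14.38 mm² overlap (of its 224.40 mm²) is removed, clipping the outline — area = 267.11 mm²; the sphere at (8, 3): section is a regular 24-gon, circumradius = √(r²−h²) = √(4²−2.2²) = 3.341 (area = (24/2)·3.341²·sin(360°/24) = 34.66 mm²); Subtracting the remaining from the first: starting from that combined region (267.11 mm²), the r=4 sphere at (8, 3) partially overlaps it — only the 11.72 mm² overlap (of its 34.66 mm²) is removed, clipping the outline — area = 255.39 mm². So its area = 255.39 mm². Layer 9 is larger (255.39 vs 12.93 mm²).

layer 9 (z = 1.8 mm)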